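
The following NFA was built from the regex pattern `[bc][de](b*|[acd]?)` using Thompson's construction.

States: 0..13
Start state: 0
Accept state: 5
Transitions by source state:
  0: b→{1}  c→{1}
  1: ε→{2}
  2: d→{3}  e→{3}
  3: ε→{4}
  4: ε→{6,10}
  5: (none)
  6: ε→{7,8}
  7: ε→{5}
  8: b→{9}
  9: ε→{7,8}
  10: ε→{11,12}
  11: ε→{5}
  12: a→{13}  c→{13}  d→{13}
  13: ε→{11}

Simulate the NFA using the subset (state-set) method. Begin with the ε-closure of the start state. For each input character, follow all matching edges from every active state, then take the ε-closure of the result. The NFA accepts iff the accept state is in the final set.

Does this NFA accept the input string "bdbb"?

S₀ = ε-closure({0}) = {0}
'b' @ 1: {1,2}
'd' @ 2: {3,4,5,6,7,8,10,11,12}  ✓accept
'b' @ 3: {5,7,8,9}  ✓accept
'b' @ 4: {5,7,8,9}  ✓accept
end set {5,7,8,9} — state 5 in

Answer: ACCEPT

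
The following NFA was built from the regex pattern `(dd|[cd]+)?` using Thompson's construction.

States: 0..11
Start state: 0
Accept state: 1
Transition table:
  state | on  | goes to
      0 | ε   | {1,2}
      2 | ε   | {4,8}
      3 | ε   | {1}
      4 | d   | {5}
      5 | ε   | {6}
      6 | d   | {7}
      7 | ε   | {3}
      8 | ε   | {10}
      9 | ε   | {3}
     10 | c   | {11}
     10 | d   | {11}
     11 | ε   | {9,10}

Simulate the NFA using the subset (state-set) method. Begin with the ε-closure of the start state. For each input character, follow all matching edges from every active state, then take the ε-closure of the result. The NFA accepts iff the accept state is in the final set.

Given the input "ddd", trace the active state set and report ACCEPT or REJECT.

start: ε-closure({0}) = {0,1,2,4,8,10}
'd' @ 1: {1,3,5,6,9,10,11}  [accepting]
'd' @ 2: {1,3,7,9,10,11}  [accepting]
'd' @ 3: {1,3,9,10,11}  [accepting]
end set {1,3,9,10,11} — state 1 in

Answer: ACCEPT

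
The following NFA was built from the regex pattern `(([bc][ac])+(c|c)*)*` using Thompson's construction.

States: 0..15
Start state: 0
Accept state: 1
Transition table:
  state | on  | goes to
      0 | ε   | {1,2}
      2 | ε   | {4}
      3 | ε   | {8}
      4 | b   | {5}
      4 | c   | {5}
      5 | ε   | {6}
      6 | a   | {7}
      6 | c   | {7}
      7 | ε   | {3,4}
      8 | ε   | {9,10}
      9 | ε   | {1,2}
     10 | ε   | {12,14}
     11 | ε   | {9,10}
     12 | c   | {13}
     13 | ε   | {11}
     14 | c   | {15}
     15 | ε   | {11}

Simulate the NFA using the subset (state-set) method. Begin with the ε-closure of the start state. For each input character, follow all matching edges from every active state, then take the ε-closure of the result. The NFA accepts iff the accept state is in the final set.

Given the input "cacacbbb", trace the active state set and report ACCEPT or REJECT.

Answer: REJECT

Trace:
initial (ε-close {0}): {0,1,2,4}
'c' @ 1: {5,6}
'a' @ 2: {1,2,3,4,7,8,9,10,12,14}  [accepting]
'c' @ 3: {1,2,4,5,6,9,10,11,12,13,14,15}  [accepting]
'a' @ 4: {1,2,3,4,7,8,9,10,12,14}  [accepting]
'c' @ 5: {1,2,4,5,6,9,10,11,12,13,14,15}  [accepting]
'b' @ 6: {5,6}
'b' @ 7: {}  — dead — no transitions
rest 'b' ignored (set empty)
end set {} — state 1 not in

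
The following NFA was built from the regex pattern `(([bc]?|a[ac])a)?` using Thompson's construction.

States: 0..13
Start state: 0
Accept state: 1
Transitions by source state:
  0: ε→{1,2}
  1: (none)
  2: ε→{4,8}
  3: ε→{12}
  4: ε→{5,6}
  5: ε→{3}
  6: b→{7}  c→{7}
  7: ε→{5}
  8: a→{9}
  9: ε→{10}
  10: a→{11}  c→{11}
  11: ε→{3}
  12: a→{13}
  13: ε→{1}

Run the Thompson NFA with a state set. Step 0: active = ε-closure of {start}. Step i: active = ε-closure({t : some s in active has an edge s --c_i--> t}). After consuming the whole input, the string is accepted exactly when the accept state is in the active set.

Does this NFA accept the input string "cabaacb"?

Answer: REJECT

Trace:
start: ε-closure({0}) = {0,1,2,3,4,5,6,8,12}
'c' @ 1: {3,5,7,12}
'a' @ 2: {1,13}  (accept∈set)
'b' @ 3: {}  — state set empty
rest 'aacb' ignored (set empty)
after full input: {}  (accept=1 not in)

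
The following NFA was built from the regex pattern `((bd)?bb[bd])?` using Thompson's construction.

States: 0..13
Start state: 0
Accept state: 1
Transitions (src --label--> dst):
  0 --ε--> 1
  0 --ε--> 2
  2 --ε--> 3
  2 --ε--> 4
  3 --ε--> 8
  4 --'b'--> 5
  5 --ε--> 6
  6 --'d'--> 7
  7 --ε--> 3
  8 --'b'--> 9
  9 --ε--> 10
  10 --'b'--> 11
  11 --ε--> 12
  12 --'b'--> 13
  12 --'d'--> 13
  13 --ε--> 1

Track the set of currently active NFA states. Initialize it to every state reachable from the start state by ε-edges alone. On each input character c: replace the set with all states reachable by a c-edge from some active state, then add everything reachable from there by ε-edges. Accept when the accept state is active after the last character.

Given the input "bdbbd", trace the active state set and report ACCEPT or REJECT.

start: ε-closure({0}) = {0,1,2,3,4,8}
'b' @ 1: {5,6,9,10}
'd' @ 2: {3,7,8}
'b' @ 3: {9,10}
'b' @ 4: {11,12}
'd' @ 5: {1,13}  [accepting]
final: {1,13}; accept 1 in set

Answer: ACCEPT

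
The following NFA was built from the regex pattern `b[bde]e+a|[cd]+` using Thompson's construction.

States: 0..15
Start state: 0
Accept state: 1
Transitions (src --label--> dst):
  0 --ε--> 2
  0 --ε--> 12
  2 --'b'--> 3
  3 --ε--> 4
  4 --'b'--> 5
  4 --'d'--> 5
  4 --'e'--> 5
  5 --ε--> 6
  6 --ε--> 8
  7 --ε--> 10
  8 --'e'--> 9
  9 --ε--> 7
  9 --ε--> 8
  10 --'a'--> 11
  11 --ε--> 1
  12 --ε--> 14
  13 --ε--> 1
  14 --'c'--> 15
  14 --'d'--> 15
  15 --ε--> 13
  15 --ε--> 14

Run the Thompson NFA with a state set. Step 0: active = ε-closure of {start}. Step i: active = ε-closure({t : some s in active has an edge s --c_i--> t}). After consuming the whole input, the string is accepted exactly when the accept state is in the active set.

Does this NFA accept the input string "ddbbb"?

Answer: REJECT

Derivation:
S₀ = ε-closure({0}) = {0,2,12,14}
'd' @ 1: {1,13,14,15}  ✓accept
'd' @ 2: {1,13,14,15}  ✓accept
'b' @ 3: {}  — state set empty
rest 'bb' ignored (set empty)
end set {} — state 1 not in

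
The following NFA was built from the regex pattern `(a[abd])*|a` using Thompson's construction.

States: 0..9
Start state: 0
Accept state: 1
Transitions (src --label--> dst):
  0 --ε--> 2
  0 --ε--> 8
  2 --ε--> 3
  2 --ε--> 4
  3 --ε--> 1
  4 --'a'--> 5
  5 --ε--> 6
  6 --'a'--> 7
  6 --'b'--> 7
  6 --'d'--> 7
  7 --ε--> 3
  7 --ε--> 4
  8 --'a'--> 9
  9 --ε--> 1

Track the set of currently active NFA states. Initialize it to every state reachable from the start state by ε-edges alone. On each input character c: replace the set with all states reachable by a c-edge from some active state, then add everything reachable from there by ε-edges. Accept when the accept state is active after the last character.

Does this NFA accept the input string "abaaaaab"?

Answer: ACCEPT

Trace:
initial (ε-close {0}): {0,1,2,3,4,8}
'a' @ 1: {1,5,6,9}  (accept∈set)
'b' @ 2: {1,3,4,7}  (accept∈set)
'a' @ 3: {5,6}
'a' @ 4: {1,3,4,7}  (accept∈set)
'a' @ 5: {5,6}
'a' @ 6: {1,3,4,7}  (accept∈set)
'a' @ 7: {5,6}
'b' @ 8: {1,3,4,7}  (accept∈set)
end set {1,3,4,7} — state 1 in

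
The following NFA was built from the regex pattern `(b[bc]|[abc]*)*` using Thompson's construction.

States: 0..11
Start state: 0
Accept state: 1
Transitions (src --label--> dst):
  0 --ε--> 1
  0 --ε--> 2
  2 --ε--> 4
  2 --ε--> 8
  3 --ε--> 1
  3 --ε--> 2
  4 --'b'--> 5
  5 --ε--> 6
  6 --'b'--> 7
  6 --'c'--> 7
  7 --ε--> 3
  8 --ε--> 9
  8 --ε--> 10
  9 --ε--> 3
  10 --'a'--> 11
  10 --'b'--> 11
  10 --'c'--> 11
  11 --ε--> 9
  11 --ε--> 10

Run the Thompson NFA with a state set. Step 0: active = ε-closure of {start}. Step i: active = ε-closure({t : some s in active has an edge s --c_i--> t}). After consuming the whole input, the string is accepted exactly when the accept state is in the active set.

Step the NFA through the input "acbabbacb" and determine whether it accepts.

start: ε-closure({0}) = {0,1,2,3,4,8,9,10}
'a' @ 1: {1,2,3,4,8,9,10,11}  [accepting]
'c' @ 2: {1,2,3,4,8,9,10,11}  [accepting]
'b' @ 3: {1,2,3,4,5,6,8,9,10,11}  [accepting]
'a' @ 4: {1,2,3,4,8,9,10,11}  [accepting]
'b' @ 5: {1,2,3,4,5,6,8,9,10,11}  [accepting]
'b' @ 6: {1,2,3,4,5,6,7,8,9,10,11}  [accepting]
'a' @ 7: {1,2,3,4,8,9,10,11}  [accepting]
'c' @ 8: {1,2,3,4,8,9,10,11}  [accepting]
'b' @ 9: {1,2,3,4,5,6,8,9,10,11}  [accepting]
end set {1,2,3,4,5,6,8,9,10,11} — state 1 in

Answer: ACCEPT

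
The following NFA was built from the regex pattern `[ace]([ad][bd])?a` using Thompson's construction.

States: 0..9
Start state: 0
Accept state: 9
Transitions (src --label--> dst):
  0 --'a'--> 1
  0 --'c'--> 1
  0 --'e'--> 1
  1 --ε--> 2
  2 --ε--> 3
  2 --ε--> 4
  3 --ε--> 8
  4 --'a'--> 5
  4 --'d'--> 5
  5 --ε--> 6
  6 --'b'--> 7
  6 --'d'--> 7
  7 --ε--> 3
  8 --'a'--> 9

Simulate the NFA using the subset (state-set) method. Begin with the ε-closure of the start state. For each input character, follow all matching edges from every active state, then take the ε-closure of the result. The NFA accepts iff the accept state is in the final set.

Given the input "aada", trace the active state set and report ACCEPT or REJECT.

S₀ = ε-closure({0}) = {0}
'a' @ 1: {1,2,3,4,8}
'a' @ 2: {5,6,9}  (accept∈set)
'd' @ 3: {3,7,8}
'a' @ 4: {9}  (accept∈set)
final: {9}; accept 9 in set

Answer: ACCEPT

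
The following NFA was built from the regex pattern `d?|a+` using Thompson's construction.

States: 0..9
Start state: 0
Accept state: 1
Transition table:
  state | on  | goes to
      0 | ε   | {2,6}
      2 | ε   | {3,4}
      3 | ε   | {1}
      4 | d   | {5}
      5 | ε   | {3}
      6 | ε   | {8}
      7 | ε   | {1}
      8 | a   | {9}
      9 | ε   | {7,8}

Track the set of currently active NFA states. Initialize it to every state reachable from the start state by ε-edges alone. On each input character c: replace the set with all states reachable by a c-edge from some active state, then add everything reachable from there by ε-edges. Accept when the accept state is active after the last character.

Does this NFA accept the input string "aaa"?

Answer: ACCEPT

Steps:
initial (ε-close {0}): {0,1,2,3,4,6,8}
'a' @ 1: {1,7,8,9}  (accept∈set)
'a' @ 2: {1,7,8,9}  (accept∈set)
'a' @ 3: {1,7,8,9}  (accept∈set)
after full input: {1,7,8,9}  (accept=1 in)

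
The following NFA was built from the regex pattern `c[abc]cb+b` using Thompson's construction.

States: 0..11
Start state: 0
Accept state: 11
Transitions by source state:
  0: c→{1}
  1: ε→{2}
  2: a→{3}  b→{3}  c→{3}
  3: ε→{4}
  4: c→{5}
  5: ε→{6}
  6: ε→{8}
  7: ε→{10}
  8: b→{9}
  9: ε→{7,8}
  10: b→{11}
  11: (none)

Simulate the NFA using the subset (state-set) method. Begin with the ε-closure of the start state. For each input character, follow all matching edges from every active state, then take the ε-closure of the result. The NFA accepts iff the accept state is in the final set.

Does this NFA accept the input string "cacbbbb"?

Answer: ACCEPT

Steps:
initial (ε-close {0}): {0}
'c' @ 1: {1,2}
'a' @ 2: {3,4}
'c' @ 3: {5,6,8}
'b' @ 4: {7,8,9,10}
'b' @ 5: {7,8,9,10,11}  (accept∈set)
'b' @ 6: {7,8,9,10,11}  (accept∈set)
'b' @ 7: {7,8,9,10,11}  (accept∈set)
after full input: {7,8,9,10,11}  (accept=11 in)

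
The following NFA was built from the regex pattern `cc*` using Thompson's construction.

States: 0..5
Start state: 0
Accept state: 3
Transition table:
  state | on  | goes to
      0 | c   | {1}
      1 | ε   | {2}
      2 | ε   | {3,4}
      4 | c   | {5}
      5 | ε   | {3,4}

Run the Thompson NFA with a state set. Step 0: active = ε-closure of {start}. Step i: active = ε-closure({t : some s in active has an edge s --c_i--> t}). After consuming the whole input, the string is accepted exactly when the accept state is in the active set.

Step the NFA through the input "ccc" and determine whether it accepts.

Answer: ACCEPT

Steps:
S₀ = ε-closure({0}) = {0}
'c' @ 1: {1,2,3,4}  (accept∈set)
'c' @ 2: {3,4,5}  (accept∈set)
'c' @ 3: {3,4,5}  (accept∈set)
final: {3,4,5}; accept 3 in set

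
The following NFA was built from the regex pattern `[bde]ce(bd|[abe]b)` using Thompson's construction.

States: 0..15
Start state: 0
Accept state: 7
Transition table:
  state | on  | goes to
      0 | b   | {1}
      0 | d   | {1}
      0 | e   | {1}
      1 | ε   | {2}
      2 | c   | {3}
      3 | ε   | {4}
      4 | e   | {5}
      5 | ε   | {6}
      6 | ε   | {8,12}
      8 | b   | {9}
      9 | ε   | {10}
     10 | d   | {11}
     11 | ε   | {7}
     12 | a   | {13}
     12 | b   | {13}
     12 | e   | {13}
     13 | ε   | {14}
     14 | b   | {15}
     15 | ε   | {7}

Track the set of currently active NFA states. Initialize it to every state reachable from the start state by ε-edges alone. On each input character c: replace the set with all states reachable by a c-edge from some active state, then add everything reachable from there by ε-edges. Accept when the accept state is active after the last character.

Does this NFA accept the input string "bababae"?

start: ε-closure({0}) = {0}
'b' @ 1: {1,2}
'a' @ 2: {}  — no active states
rest 'babae' ignored (set empty)
after full input: {}  (accept=7 not in)

Answer: REJECT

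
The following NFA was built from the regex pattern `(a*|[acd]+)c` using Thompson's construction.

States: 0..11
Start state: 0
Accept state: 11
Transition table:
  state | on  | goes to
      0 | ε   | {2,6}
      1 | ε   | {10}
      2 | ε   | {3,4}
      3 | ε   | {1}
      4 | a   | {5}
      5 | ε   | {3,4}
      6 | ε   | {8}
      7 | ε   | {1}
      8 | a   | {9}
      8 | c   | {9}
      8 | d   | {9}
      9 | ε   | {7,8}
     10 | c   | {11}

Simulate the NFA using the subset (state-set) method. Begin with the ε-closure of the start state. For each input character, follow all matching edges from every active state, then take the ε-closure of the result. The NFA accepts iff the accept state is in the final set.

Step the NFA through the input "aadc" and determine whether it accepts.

start: ε-closure({0}) = {0,1,2,3,4,6,8,10}
'a' @ 1: {1,3,4,5,7,8,9,10}
'a' @ 2: {1,3,4,5,7,8,9,10}
'd' @ 3: {1,7,8,9,10}
'c' @ 4: {1,7,8,9,10,11}  ✓accept
final: {1,7,8,9,10,11}; accept 11 in set

Answer: ACCEPT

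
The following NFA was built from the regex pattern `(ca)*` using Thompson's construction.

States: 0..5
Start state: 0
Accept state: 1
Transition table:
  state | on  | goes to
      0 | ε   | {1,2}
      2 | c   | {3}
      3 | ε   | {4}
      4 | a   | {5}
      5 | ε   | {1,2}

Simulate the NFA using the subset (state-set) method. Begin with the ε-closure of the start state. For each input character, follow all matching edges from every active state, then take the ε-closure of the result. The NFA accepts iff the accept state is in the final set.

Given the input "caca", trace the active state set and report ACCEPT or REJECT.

Answer: ACCEPT

Trace:
initial (ε-close {0}): {0,1,2}
'c' @ 1: {3,4}
'a' @ 2: {1,2,5}  [accepting]
'c' @ 3: {3,4}
'a' @ 4: {1,2,5}  [accepting]
final: {1,2,5}; accept 1 in set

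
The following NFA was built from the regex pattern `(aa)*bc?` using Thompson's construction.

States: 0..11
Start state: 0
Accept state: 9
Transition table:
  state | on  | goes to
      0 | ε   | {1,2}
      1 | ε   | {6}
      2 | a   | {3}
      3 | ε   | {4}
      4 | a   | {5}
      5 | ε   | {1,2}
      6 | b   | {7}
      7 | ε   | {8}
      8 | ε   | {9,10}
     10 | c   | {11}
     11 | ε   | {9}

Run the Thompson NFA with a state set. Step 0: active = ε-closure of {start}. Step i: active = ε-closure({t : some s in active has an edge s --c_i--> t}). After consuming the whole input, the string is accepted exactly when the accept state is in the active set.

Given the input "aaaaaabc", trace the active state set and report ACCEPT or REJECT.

S₀ = ε-closure({0}) = {0,1,2,6}
'a' @ 1: {3,4}
'a' @ 2: {1,2,5,6}
'a' @ 3: {3,4}
'a' @ 4: {1,2,5,6}
'a' @ 5: {3,4}
'a' @ 6: {1,2,5,6}
'b' @ 7: {7,8,9,10}  [accepting]
'c' @ 8: {9,11}  [accepting]
end set {9,11} — state 9 in

Answer: ACCEPT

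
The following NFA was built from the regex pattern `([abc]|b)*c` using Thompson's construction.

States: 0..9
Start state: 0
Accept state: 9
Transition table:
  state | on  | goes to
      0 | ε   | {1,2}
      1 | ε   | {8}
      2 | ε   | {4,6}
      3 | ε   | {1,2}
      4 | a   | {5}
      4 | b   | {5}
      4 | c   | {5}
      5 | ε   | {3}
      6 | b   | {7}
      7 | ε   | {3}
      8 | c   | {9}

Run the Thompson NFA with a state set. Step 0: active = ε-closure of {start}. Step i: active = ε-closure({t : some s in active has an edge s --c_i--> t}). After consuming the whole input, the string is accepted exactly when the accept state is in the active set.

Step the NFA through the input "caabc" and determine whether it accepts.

initial (ε-close {0}): {0,1,2,4,6,8}
'c' @ 1: {1,2,3,4,5,6,8,9}  ✓accept
'a' @ 2: {1,2,3,4,5,6,8}
'a' @ 3: {1,2,3,4,5,6,8}
'b' @ 4: {1,2,3,4,5,6,7,8}
'c' @ 5: {1,2,3,4,5,6,8,9}  ✓accept
end set {1,2,3,4,5,6,8,9} — state 9 in

Answer: ACCEPT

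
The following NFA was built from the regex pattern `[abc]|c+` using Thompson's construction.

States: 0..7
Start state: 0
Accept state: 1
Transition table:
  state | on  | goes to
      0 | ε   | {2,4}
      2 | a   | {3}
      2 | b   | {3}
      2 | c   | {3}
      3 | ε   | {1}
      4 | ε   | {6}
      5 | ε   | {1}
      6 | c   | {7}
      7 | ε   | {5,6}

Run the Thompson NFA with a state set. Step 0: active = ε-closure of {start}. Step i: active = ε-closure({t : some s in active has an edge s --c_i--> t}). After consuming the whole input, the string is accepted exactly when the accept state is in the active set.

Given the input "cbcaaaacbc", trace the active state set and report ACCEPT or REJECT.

start: ε-closure({0}) = {0,2,4,6}
'c' @ 1: {1,3,5,6,7}  (accept∈set)
'b' @ 2: {}  — no active states
rest 'caaaacbc' ignored (set empty)
final: {}; accept 1 not in set

Answer: REJECT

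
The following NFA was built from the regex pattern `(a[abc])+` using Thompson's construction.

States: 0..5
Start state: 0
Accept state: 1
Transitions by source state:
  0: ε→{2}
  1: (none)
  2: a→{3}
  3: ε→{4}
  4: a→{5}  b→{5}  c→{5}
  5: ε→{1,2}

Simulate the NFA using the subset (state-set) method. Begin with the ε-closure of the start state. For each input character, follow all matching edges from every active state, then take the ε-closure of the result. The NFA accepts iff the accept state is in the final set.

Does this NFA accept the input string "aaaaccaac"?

initial (ε-close {0}): {0,2}
'a' @ 1: {3,4}
'a' @ 2: {1,2,5}  (accept∈set)
'a' @ 3: {3,4}
'a' @ 4: {1,2,5}  (accept∈set)
'c' @ 5: {}  — dead — no transitions
rest 'caac' ignored (set empty)
final: {}; accept 1 not in set

Answer: REJECT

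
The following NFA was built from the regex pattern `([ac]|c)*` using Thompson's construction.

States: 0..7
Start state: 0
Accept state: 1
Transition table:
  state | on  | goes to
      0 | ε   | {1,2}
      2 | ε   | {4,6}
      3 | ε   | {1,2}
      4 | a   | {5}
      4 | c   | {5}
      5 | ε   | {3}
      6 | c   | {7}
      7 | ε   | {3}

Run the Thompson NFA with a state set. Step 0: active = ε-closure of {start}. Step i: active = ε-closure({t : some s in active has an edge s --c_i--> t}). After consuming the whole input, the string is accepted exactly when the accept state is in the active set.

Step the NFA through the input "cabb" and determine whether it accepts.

start: ε-closure({0}) = {0,1,2,4,6}
'c' @ 1: {1,2,3,4,5,6,7}  [accepting]
'a' @ 2: {1,2,3,4,5,6}  [accepting]
'b' @ 3: {}  — no active states
rest 'b' ignored (set empty)
end set {} — state 1 not in

Answer: REJECT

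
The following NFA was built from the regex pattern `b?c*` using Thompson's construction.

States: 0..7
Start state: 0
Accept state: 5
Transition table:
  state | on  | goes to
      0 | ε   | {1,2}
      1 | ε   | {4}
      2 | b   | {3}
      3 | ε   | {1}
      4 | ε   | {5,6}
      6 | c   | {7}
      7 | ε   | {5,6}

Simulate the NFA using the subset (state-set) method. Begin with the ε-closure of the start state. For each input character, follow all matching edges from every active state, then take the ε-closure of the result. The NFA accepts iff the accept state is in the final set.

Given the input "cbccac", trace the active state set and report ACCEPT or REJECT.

S₀ = ε-closure({0}) = {0,1,2,4,5,6}
'c' @ 1: {5,6,7}  [accepting]
'b' @ 2: {}  — dead — no transitions
rest 'ccac' ignored (set empty)
final: {}; accept 5 not in set

Answer: REJECT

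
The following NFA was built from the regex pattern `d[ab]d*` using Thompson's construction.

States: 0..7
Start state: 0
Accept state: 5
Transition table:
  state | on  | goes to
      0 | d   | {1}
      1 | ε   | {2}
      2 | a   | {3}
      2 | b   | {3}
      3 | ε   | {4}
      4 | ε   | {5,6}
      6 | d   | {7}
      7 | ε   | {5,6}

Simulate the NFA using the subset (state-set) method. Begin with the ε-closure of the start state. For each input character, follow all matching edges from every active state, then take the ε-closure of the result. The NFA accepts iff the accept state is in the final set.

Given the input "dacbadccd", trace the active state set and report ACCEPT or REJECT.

initial (ε-close {0}): {0}
'd' @ 1: {1,2}
'a' @ 2: {3,4,5,6}  ✓accept
'c' @ 3: {}  — no active states
rest 'badccd' ignored (set empty)
final: {}; accept 5 not in set

Answer: REJECT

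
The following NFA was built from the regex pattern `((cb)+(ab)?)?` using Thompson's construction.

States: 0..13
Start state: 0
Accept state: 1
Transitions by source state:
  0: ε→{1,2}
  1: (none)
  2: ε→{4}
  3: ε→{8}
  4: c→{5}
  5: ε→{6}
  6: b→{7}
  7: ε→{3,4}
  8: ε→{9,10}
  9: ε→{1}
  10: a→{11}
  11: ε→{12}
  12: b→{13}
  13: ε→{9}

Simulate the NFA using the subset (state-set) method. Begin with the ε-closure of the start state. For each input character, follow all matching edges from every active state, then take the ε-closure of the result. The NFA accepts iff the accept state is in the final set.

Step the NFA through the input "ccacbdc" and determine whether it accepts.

start: ε-closure({0}) = {0,1,2,4}
'c' @ 1: {5,6}
'c' @ 2: {}  — state set empty
rest 'acbdc' ignored (set empty)
end set {} — state 1 not in

Answer: REJECT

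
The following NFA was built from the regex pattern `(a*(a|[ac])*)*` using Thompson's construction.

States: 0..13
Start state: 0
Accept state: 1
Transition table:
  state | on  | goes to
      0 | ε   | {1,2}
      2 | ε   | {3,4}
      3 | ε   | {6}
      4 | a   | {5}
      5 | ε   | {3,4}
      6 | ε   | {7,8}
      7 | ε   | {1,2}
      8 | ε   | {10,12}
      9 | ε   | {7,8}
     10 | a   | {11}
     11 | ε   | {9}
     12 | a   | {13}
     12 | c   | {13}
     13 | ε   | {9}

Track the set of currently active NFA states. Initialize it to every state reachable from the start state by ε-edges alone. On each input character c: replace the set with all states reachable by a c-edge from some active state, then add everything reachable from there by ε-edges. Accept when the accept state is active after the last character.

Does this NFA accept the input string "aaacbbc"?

start: ε-closure({0}) = {0,1,2,3,4,6,7,8,10,12}
'a' @ 1: {1,2,3,4,5,6,7,8,9,10,11,12,13}  [accepting]
'a' @ 2: {1,2,3,4,5,6,7,8,9,10,11,12,13}  [accepting]
'a' @ 3: {1,2,3,4,5,6,7,8,9,10,11,12,13}  [accepting]
'c' @ 4: {1,2,3,4,6,7,8,9,10,12,13}  [accepting]
'b' @ 5: {}  — no active states
rest 'bc' ignored (set empty)
after full input: {}  (accept=1 not in)

Answer: REJECT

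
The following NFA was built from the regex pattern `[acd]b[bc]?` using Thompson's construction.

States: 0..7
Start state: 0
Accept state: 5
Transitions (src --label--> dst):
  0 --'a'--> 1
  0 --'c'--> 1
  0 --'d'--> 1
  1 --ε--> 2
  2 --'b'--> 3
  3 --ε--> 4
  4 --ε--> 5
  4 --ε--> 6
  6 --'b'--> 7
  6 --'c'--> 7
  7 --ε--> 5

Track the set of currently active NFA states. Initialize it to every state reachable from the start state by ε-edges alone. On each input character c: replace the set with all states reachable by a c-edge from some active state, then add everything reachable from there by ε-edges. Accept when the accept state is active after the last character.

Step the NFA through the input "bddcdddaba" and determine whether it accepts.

S₀ = ε-closure({0}) = {0}
'b' @ 1: {}  — state set empty
rest 'ddcdddaba' ignored (set empty)
end set {} — state 5 not in

Answer: REJECT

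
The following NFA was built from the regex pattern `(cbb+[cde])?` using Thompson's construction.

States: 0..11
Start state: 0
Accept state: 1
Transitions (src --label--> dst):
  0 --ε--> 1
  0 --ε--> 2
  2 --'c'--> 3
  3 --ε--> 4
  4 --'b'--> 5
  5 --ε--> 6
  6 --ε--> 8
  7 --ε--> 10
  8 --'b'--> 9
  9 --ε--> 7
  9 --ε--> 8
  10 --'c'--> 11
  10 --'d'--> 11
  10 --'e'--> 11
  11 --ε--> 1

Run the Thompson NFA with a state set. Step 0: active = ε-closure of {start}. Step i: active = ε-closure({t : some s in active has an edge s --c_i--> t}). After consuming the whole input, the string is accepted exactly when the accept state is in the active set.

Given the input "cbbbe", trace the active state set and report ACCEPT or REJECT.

start: ε-closure({0}) = {0,1,2}
'c' @ 1: {3,4}
'b' @ 2: {5,6,8}
'b' @ 3: {7,8,9,10}
'b' @ 4: {7,8,9,10}
'e' @ 5: {1,11}  [accepting]
final: {1,11}; accept 1 in set

Answer: ACCEPT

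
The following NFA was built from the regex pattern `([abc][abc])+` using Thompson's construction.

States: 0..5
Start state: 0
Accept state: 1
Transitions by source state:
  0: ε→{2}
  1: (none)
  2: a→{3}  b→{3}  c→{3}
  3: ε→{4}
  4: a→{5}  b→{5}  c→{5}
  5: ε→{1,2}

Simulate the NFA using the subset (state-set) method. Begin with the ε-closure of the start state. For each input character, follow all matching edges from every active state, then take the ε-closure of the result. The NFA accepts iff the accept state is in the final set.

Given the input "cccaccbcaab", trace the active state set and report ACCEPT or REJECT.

start: ε-closure({0}) = {0,2}
'c' @ 1: {3,4}
'c' @ 2: {1,2,5}  [accepting]
'c' @ 3: {3,4}
'a' @ 4: {1,2,5}  [accepting]
'c' @ 5: {3,4}
'c' @ 6: {1,2,5}  [accepting]
'b' @ 7: {3,4}
'c' @ 8: {1,2,5}  [accepting]
'a' @ 9: {3,4}
'a' @ 10: {1,2,5}  [accepting]
'b' @ 11: {3,4}
after full input: {3,4}  (accept=1 not in)

Answer: REJECT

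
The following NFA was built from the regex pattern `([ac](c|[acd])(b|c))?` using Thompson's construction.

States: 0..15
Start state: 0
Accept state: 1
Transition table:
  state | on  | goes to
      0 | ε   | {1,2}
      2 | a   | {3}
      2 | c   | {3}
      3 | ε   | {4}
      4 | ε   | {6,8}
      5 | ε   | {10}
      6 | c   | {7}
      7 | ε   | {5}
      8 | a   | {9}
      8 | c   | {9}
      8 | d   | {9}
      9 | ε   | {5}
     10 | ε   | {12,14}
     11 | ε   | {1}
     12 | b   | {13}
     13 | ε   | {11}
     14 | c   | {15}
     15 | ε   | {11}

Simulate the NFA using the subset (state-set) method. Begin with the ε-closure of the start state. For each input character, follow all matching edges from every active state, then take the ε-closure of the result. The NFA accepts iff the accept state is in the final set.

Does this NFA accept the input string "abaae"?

S₀ = ε-closure({0}) = {0,1,2}
'a' @ 1: {3,4,6,8}
'b' @ 2: {}  — state set empty
rest 'aae' ignored (set empty)
after full input: {}  (accept=1 not in)

Answer: REJECT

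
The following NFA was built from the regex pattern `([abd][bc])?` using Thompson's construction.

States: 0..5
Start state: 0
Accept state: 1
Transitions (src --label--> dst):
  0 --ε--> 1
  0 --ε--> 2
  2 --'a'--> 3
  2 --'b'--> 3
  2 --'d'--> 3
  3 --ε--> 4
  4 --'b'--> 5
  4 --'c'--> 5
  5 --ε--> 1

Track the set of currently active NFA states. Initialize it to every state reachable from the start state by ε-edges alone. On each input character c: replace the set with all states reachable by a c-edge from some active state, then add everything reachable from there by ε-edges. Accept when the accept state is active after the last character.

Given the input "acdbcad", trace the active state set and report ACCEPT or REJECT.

S₀ = ε-closure({0}) = {0,1,2}
'a' @ 1: {3,4}
'c' @ 2: {1,5}  (accept∈set)
'd' @ 3: {}  — no active states
rest 'bcad' ignored (set empty)
end set {} — state 1 not in

Answer: REJECT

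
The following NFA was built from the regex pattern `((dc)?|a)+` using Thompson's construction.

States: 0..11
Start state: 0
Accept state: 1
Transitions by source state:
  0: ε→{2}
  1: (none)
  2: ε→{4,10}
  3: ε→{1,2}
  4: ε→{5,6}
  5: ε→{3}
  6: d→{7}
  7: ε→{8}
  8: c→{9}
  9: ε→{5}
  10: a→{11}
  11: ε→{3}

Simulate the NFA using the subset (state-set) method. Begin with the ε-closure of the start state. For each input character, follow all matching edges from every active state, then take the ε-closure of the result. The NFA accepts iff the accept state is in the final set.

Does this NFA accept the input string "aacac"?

start: ε-closure({0}) = {0,1,2,3,4,5,6,10}
'a' @ 1: {1,2,3,4,5,6,10,11}  (accept∈set)
'a' @ 2: {1,2,3,4,5,6,10,11}  (accept∈set)
'c' @ 3: {}  — state set empty
rest 'ac' ignored (set empty)
after full input: {}  (accept=1 not in)

Answer: REJECT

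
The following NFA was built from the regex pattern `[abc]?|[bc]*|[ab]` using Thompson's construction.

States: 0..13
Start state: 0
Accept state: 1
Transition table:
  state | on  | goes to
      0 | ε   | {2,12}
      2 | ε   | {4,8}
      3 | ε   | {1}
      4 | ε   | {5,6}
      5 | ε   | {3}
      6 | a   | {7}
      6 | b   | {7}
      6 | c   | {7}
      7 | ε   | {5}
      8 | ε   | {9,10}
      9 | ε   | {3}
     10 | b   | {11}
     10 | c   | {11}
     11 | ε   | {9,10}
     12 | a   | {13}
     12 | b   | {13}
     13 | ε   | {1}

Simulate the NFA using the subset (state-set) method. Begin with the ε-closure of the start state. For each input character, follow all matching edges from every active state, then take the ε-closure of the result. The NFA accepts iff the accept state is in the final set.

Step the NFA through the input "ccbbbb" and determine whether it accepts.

start: ε-closure({0}) = {0,1,2,3,4,5,6,8,9,10,12}
'c' @ 1: {1,3,5,7,9,10,11}  [accepting]
'c' @ 2: {1,3,9,10,11}  [accepting]
'b' @ 3: {1,3,9,10,11}  [accepting]
'b' @ 4: {1,3,9,10,11}  [accepting]
'b' @ 5: {1,3,9,10,11}  [accepting]
'b' @ 6: {1,3,9,10,11}  [accepting]
end set {1,3,9,10,11} — state 1 in

Answer: ACCEPT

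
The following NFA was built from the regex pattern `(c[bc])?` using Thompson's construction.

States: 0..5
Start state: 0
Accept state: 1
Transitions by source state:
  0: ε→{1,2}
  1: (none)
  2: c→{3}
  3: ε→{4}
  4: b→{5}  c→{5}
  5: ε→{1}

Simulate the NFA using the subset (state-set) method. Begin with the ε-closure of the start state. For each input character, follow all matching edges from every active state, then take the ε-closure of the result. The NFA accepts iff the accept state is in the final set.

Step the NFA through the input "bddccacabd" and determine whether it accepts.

S₀ = ε-closure({0}) = {0,1,2}
'b' @ 1: {}  — no active states
rest 'ddccacabd' ignored (set empty)
final: {}; accept 1 not in set

Answer: REJECT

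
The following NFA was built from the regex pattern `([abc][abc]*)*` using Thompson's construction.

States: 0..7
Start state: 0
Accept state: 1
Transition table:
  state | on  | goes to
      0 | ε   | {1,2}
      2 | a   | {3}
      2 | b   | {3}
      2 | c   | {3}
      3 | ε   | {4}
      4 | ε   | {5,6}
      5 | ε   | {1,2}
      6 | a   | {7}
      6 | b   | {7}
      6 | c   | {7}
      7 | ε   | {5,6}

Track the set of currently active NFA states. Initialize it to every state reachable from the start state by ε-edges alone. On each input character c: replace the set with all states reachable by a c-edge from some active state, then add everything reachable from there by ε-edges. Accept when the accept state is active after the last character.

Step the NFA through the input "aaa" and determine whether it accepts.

Answer: ACCEPT

Steps:
start: ε-closure({0}) = {0,1,2}
'a' @ 1: {1,2,3,4,5,6}  (accept∈set)
'a' @ 2: {1,2,3,4,5,6,7}  (accept∈set)
'a' @ 3: {1,2,3,4,5,6,7}  (accept∈set)
after full input: {1,2,3,4,5,6,7}  (accept=1 in)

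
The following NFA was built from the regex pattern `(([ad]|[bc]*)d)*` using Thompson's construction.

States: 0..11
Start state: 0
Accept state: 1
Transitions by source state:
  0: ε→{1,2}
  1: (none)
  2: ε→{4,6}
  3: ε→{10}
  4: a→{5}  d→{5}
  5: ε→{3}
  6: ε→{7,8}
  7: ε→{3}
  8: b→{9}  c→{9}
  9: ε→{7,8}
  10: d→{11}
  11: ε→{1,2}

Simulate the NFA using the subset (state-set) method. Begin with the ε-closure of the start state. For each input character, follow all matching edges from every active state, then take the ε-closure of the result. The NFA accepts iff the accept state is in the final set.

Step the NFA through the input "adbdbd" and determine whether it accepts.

initial (ε-close {0}): {0,1,2,3,4,6,7,8,10}
'a' @ 1: {3,5,10}
'd' @ 2: {1,2,3,4,6,7,8,10,11}  ✓accept
'b' @ 3: {3,7,8,9,10}
'd' @ 4: {1,2,3,4,6,7,8,10,11}  ✓accept
'b' @ 5: {3,7,8,9,10}
'd' @ 6: {1,2,3,4,6,7,8,10,11}  ✓accept
after full input: {1,2,3,4,6,7,8,10,11}  (accept=1 in)

Answer: ACCEPT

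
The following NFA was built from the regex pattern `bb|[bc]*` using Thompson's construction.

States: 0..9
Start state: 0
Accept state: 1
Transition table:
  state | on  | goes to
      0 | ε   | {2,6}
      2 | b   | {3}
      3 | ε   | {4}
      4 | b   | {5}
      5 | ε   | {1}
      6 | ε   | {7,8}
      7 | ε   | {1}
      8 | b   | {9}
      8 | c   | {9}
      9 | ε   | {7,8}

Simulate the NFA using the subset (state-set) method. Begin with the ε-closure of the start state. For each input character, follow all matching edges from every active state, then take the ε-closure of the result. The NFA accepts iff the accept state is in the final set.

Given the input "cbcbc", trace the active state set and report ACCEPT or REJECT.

start: ε-closure({0}) = {0,1,2,6,7,8}
'c' @ 1: {1,7,8,9}  (accept∈set)
'b' @ 2: {1,7,8,9}  (accept∈set)
'c' @ 3: {1,7,8,9}  (accept∈set)
'b' @ 4: {1,7,8,9}  (accept∈set)
'c' @ 5: {1,7,8,9}  (accept∈set)
end set {1,7,8,9} — state 1 in

Answer: ACCEPT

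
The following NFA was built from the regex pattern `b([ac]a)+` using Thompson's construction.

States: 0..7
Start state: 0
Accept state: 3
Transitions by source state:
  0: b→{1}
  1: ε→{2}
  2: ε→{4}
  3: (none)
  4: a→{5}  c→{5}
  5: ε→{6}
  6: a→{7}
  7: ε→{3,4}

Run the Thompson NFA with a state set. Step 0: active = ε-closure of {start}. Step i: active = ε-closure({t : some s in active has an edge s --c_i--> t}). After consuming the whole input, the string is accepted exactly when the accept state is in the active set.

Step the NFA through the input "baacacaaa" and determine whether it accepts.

Answer: ACCEPT

Trace:
S₀ = ε-closure({0}) = {0}
'b' @ 1: {1,2,4}
'a' @ 2: {5,6}
'a' @ 3: {3,4,7}  [accepting]
'c' @ 4: {5,6}
'a' @ 5: {3,4,7}  [accepting]
'c' @ 6: {5,6}
'a' @ 7: {3,4,7}  [accepting]
'a' @ 8: {5,6}
'a' @ 9: {3,4,7}  [accepting]
final: {3,4,7}; accept 3 in set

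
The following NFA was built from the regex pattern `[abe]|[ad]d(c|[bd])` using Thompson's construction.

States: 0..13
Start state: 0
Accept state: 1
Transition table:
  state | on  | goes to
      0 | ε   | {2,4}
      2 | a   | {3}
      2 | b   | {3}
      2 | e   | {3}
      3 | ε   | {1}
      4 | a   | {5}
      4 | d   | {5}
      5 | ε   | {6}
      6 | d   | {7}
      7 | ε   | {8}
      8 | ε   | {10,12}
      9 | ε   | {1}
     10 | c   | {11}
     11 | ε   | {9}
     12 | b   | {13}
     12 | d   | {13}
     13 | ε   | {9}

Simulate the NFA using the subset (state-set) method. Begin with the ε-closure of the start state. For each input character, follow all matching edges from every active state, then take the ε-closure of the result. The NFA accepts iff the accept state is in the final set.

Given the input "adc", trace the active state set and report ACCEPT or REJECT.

Answer: ACCEPT

Derivation:
initial (ε-close {0}): {0,2,4}
'a' @ 1: {1,3,5,6}  [accepting]
'd' @ 2: {7,8,10,12}
'c' @ 3: {1,9,11}  [accepting]
after full input: {1,9,11}  (accept=1 in)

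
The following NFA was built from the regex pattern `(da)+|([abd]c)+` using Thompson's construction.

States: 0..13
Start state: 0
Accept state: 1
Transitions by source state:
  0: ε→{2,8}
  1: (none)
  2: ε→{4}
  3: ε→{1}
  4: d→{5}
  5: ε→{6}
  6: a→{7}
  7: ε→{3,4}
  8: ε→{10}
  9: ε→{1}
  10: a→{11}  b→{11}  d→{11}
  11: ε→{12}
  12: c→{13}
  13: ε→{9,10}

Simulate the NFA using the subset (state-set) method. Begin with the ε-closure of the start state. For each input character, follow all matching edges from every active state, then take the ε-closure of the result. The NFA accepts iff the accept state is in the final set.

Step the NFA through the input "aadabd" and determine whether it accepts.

S₀ = ε-closure({0}) = {0,2,4,8,10}
'a' @ 1: {11,12}
'a' @ 2: {}  — no active states
rest 'dabd' ignored (set empty)
end set {} — state 1 not in

Answer: REJECT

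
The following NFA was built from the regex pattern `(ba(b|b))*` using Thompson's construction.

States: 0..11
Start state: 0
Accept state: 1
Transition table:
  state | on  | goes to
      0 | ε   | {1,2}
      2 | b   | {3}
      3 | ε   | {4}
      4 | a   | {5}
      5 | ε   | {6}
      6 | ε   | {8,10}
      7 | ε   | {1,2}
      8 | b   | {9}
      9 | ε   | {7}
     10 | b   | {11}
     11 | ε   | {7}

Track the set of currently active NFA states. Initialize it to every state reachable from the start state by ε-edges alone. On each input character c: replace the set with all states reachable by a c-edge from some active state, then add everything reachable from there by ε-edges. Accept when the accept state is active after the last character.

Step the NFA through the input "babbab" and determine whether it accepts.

start: ε-closure({0}) = {0,1,2}
'b' @ 1: {3,4}
'a' @ 2: {5,6,8,10}
'b' @ 3: {1,2,7,9,11}  [accepting]
'b' @ 4: {3,4}
'a' @ 5: {5,6,8,10}
'b' @ 6: {1,2,7,9,11}  [accepting]
after full input: {1,2,7,9,11}  (accept=1 in)

Answer: ACCEPT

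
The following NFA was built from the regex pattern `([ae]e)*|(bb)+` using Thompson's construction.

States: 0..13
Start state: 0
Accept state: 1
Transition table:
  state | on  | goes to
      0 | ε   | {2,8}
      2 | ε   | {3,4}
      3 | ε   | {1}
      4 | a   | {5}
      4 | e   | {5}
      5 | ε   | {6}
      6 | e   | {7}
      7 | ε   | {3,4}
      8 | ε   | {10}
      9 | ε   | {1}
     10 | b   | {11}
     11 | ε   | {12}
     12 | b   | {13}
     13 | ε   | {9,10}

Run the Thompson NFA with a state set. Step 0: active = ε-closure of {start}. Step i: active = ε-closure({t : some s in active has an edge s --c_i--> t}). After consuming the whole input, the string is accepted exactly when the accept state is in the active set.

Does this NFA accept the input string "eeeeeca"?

S₀ = ε-closure({0}) = {0,1,2,3,4,8,10}
'e' @ 1: {5,6}
'e' @ 2: {1,3,4,7}  [accepting]
'e' @ 3: {5,6}
'e' @ 4: {1,3,4,7}  [accepting]
'e' @ 5: {5,6}
'c' @ 6: {}  — state set empty
rest 'a' ignored (set empty)
after full input: {}  (accept=1 not in)

Answer: REJECT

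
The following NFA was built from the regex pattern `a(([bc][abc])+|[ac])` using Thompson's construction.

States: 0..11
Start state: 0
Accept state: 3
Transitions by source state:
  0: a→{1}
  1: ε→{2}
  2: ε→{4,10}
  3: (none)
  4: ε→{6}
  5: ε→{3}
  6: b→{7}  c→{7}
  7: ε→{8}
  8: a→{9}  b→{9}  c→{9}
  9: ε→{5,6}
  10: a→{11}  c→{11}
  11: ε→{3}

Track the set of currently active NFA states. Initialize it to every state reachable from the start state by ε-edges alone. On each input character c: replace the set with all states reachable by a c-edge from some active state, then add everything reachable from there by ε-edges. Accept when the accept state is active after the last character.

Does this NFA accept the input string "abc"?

Answer: ACCEPT

Trace:
initial (ε-close {0}): {0}
'a' @ 1: {1,2,4,6,10}
'b' @ 2: {7,8}
'c' @ 3: {3,5,6,9}  (accept∈set)
final: {3,5,6,9}; accept 3 in set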